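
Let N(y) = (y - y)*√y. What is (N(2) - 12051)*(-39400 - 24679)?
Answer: 772216029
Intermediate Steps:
N(y) = 0 (N(y) = 0*√y = 0)
(N(2) - 12051)*(-39400 - 24679) = (0 - 12051)*(-39400 - 24679) = -12051*(-64079) = 772216029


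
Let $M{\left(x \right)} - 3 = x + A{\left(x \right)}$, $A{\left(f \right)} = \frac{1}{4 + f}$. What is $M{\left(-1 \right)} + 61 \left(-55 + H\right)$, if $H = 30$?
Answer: $- \frac{4568}{3} \approx -1522.7$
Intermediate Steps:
$M{\left(x \right)} = 3 + x + \frac{1}{4 + x}$ ($M{\left(x \right)} = 3 + \left(x + \frac{1}{4 + x}\right) = 3 + x + \frac{1}{4 + x}$)
$M{\left(-1 \right)} + 61 \left(-55 + H\right) = \frac{1 + \left(3 - 1\right) \left(4 - 1\right)}{4 - 1} + 61 \left(-55 + 30\right) = \frac{1 + 2 \cdot 3}{3} + 61 \left(-25\right) = \frac{1 + 6}{3} - 1525 = \frac{1}{3} \cdot 7 - 1525 = \frac{7}{3} - 1525 = - \frac{4568}{3}$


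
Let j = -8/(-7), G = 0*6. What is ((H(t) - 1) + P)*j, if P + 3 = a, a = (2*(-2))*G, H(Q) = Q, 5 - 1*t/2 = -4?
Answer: 16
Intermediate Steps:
t = 18 (t = 10 - 2*(-4) = 10 + 8 = 18)
G = 0
a = 0 (a = (2*(-2))*0 = -4*0 = 0)
j = 8/7 (j = -8*(-⅐) = 8/7 ≈ 1.1429)
P = -3 (P = -3 + 0 = -3)
((H(t) - 1) + P)*j = ((18 - 1) - 3)*(8/7) = (17 - 3)*(8/7) = 14*(8/7) = 16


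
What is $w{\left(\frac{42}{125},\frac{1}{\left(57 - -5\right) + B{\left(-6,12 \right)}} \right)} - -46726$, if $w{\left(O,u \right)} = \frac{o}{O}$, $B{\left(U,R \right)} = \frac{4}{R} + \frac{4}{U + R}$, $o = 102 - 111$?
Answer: $\frac{653789}{14} \approx 46699.0$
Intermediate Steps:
$o = -9$ ($o = 102 - 111 = -9$)
$B{\left(U,R \right)} = \frac{4}{R} + \frac{4}{R + U}$
$w{\left(O,u \right)} = - \frac{9}{O}$
$w{\left(\frac{42}{125},\frac{1}{\left(57 - -5\right) + B{\left(-6,12 \right)}} \right)} - -46726 = - \frac{9}{42 \cdot \frac{1}{125}} - -46726 = - \frac{9}{42 \cdot \frac{1}{125}} + 46726 = - \frac{9}{\frac{42}{125}} + 46726 = \left(-9\right) \frac{125}{42} + 46726 = - \frac{375}{14} + 46726 = \frac{653789}{14}$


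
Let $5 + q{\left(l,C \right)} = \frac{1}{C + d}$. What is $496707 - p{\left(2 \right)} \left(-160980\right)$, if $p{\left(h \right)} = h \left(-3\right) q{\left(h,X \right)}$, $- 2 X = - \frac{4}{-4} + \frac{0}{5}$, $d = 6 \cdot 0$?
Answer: $7257867$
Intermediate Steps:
$d = 0$
$X = - \frac{1}{2}$ ($X = - \frac{- \frac{4}{-4} + \frac{0}{5}}{2} = - \frac{\left(-4\right) \left(- \frac{1}{4}\right) + 0 \cdot \frac{1}{5}}{2} = - \frac{1 + 0}{2} = \left(- \frac{1}{2}\right) 1 = - \frac{1}{2} \approx -0.5$)
$q{\left(l,C \right)} = -5 + \frac{1}{C}$ ($q{\left(l,C \right)} = -5 + \frac{1}{C + 0} = -5 + \frac{1}{C}$)
$p{\left(h \right)} = 21 h$ ($p{\left(h \right)} = h \left(-3\right) \left(-5 + \frac{1}{- \frac{1}{2}}\right) = - 3 h \left(-5 - 2\right) = - 3 h \left(-7\right) = 21 h$)
$496707 - p{\left(2 \right)} \left(-160980\right) = 496707 - 21 \cdot 2 \left(-160980\right) = 496707 - 42 \left(-160980\right) = 496707 - -6761160 = 496707 + 6761160 = 7257867$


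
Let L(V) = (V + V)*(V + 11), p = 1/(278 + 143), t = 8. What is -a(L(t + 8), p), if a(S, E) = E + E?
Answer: -2/421 ≈ -0.0047506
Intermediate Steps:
p = 1/421 ≈ 0.0023753
L(V) = 2*V*(11 + V) (L(V) = (2*V)*(11 + V) = 2*V*(11 + V))
a(S, E) = 2*E
-a(L(t + 8), p) = -2/421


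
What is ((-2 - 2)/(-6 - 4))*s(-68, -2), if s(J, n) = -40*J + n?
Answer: 5436/5 ≈ 1087.2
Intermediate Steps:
s(J, n) = n - 40*J
((-2 - 2)/(-6 - 4))*s(-68, -2) = ((-2 - 2)/(-6 - 4))*(-2 - 40*(-68)) = (-4/(-10))*(-2 + 2720) = -4*(-⅒)*2718 = (⅖)*2718 = 5436/5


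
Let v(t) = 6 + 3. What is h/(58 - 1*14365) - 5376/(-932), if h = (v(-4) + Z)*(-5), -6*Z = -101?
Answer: 115552223/20001186 ≈ 5.7773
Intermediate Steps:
v(t) = 9
Z = 101/6 (Z = -⅙*(-101) = 101/6 ≈ 16.833)
h = -775/6 (h = (9 + 101/6)*(-5) = (155/6)*(-5) = -775/6 ≈ -129.17)
h/(58 - 1*14365) - 5376/(-932) = -775/(6*(58 - 1*14365)) - 5376/(-932) = -775/(6*(58 - 14365)) - 5376*(-1/932) = -775/6/(-14307) + 1344/233 = -775/6*(-1/14307) + 1344/233 = 775/85842 + 1344/233 = 115552223/20001186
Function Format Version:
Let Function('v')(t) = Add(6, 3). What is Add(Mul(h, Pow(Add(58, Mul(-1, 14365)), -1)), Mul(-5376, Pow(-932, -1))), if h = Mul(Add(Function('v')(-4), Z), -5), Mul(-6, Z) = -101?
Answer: Rational(115552223, 20001186) ≈ 5.7773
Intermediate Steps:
Function('v')(t) = 9
Z = Rational(101, 6) (Z = Mul(Rational(-1, 6), -101) = Rational(101, 6) ≈ 16.833)
h = Rational(-775, 6) (h = Mul(Add(9, Rational(101, 6)), -5) = Mul(Rational(155, 6), -5) = Rational(-775, 6) ≈ -129.17)
Add(Mul(h, Pow(Add(58, Mul(-1, 14365)), -1)), Mul(-5376, Pow(-932, -1))) = Add(Mul(Rational(-775, 6), Pow(Add(58, Mul(-1, 14365)), -1)), Mul(-5376, Pow(-932, -1))) = Add(Mul(Rational(-775, 6), Pow(Add(58, -14365), -1)), Mul(-5376, Rational(-1, 932))) = Add(Mul(Rational(-775, 6), Pow(-14307, -1)), Rational(1344, 233)) = Add(Mul(Rational(-775, 6), Rational(-1, 14307)), Rational(1344, 233)) = Add(Rational(775, 85842), Rational(1344, 233)) = Rational(115552223, 20001186)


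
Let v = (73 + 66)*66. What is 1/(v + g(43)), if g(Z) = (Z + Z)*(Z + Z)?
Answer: 1/16570 ≈ 6.0350e-5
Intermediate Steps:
v = 9174 (v = 139*66 = 9174)
g(Z) = 4*Z² (g(Z) = (2*Z)*(2*Z) = 4*Z²)
1/(v + g(43)) = 1/(9174 + 4*43²) = 1/(9174 + 4*1849) = 1/(9174 + 7396) = 1/16570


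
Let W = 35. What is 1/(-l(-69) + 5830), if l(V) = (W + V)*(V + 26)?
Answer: 1/4368 ≈ 0.00022894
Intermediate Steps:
l(V) = (26 + V)*(35 + V) (l(V) = (35 + V)*(V + 26) = (35 + V)*(26 + V) = (26 + V)*(35 + V))
1/(-l(-69) + 5830) = 1/(-(910 + (-69)² + 61*(-69)) + 5830) = 1/(-(910 + 4761 - 4209) + 5830) = 1/(-1*1462 + 5830) = 1/(-1462 + 5830) = 1/4368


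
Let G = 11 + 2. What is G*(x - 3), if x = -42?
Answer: -585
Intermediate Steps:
G = 13
G*(x - 3) = 13*(-42 - 3) = 13*(-45) = -585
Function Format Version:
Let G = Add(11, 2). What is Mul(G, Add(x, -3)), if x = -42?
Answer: -585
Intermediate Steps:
G = 13
Mul(G, Add(x, -3)) = Mul(13, Add(-42, -3)) = Mul(13, -45) = -585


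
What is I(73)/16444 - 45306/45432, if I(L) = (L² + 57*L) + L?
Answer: -2156567/5188082 ≈ -0.41568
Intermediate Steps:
I(L) = L² + 58*L
I(73)/16444 - 45306/45432 = (73*(58 + 73))/16444 - 45306/45432 = (73*131)*(1/16444) - 45306*1/45432 = 9563*(1/16444) - 2517/2524 = 9563/16444 - 2517/2524 = -2156567/5188082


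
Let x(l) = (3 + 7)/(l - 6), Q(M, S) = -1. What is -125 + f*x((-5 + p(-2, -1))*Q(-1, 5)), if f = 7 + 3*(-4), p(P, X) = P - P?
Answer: -75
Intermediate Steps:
p(P, X) = 0
x(l) = 10/(-6 + l)
f = -5 (f = 7 - 12 = -5)
-125 + f*x((-5 + p(-2, -1))*Q(-1, 5)) = -125 - 50/(-6 + (-5 + 0)*(-1)) = -125 - 50/(-6 - 5*(-1)) = -125 - 50/(-6 + 5) = -125 - 50/(-1) = -125 - 50*(-1) = -125 - 5*(-10) = -125 + 50 = -75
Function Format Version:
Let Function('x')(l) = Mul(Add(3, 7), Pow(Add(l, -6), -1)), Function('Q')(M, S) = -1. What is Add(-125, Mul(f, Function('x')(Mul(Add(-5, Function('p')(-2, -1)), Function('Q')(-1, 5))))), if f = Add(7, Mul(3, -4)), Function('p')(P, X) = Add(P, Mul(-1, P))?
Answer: -75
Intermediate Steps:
Function('p')(P, X) = 0
Function('x')(l) = Mul(10, Pow(Add(-6, l), -1))
f = -5 (f = Add(7, -12) = -5)
Add(-125, Mul(f, Function('x')(Mul(Add(-5, Function('p')(-2, -1)), Function('Q')(-1, 5))))) = Add(-125, Mul(-5, Mul(10, Pow(Add(-6, Mul(Add(-5, 0), -1)), -1)))) = Add(-125, Mul(-5, Mul(10, Pow(Add(-6, Mul(-5, -1)), -1)))) = Add(-125, Mul(-5, Mul(10, Pow(Add(-6, 5), -1)))) = Add(-125, Mul(-5, Mul(10, Pow(-1, -1)))) = Add(-125, Mul(-5, Mul(10, -1))) = Add(-125, Mul(-5, -10)) = Add(-125, 50) = -75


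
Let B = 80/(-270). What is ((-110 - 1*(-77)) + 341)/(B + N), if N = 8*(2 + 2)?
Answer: 2079/214 ≈ 9.7150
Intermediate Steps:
B = -8/27 (B = 80*(-1/270) = -8/27 ≈ -0.29630)
N = 32 (N = 8*4 = 32)
((-110 - 1*(-77)) + 341)/(B + N) = ((-110 - 1*(-77)) + 341)/(-8/27 + 32) = ((-110 + 77) + 341)/(856/27) = (-33 + 341)*(27/856) = 308*(27/856) = 2079/214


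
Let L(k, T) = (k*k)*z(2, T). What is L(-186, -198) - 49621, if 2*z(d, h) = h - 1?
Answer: -3491923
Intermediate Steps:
z(d, h) = -1/2 + h/2 (z(d, h) = (h - 1)/2 = (-1 + h)/2 = -1/2 + h/2)
L(k, T) = k**2*(-1/2 + T/2) (L(k, T) = (k*k)*(-1/2 + T/2) = k**2*(-1/2 + T/2))
L(-186, -198) - 49621 = (1/2)*(-186)**2*(-1 - 198) - 49621 = (1/2)*34596*(-199) - 49621 = -3442302 - 49621 = -3491923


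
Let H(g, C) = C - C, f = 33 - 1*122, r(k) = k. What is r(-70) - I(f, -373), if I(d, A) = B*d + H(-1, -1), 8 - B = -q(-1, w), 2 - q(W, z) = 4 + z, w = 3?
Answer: 197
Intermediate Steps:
f = -89 (f = 33 - 122 = -89)
q(W, z) = -2 - z (q(W, z) = 2 - (4 + z) = 2 + (-4 - z) = -2 - z)
H(g, C) = 0
B = 3 (B = 8 - (-1)*(-2 - 1*3) = 8 - (-1)*(-2 - 3) = 8 - (-1)*(-5) = 8 - 1*5 = 8 - 5 = 3)
I(d, A) = 3*d (I(d, A) = 3*d + 0 = 3*d)
r(-70) - I(f, -373) = -70 - 3*(-89) = -70 - 1*(-267) = -70 + 267 = 197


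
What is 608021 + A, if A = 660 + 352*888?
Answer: 921257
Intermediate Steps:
A = 313236 (A = 660 + 312576 = 313236)
608021 + A = 608021 + 313236 = 921257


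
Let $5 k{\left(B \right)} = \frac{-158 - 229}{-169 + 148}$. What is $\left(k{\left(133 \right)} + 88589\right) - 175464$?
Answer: $- \frac{3040496}{35} \approx -86871.0$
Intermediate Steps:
$k{\left(B \right)} = \frac{129}{35}$ ($k{\left(B \right)} = \frac{\left(-158 - 229\right) \frac{1}{-169 + 148}}{5} = \frac{\left(-387\right) \frac{1}{-21}}{5} = \frac{\left(-387\right) \left(- \frac{1}{21}\right)}{5} = \frac{1}{5} \cdot \frac{129}{7} = \frac{129}{35}$)
$\left(k{\left(133 \right)} + 88589\right) - 175464 = \left(\frac{129}{35} + 88589\right) - 175464 = \frac{3100744}{35} - 175464 = - \frac{3040496}{35}$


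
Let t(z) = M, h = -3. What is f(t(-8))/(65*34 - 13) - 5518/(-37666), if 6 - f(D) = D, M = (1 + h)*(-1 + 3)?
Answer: 6249853/41376101 ≈ 0.15105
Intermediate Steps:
M = -4 (M = (1 - 3)*(-1 + 3) = -2*2 = -4)
t(z) = -4
f(D) = 6 - D
f(t(-8))/(65*34 - 13) - 5518/(-37666) = (6 - 1*(-4))/(65*34 - 13) - 5518/(-37666) = (6 + 4)/(2210 - 13) - 5518*(-1/37666) = 10/2197 + 2759/18833 = 6249853/41376101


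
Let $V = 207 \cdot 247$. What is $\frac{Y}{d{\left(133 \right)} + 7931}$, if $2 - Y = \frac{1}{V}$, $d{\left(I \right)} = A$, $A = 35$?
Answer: $\frac{102257}{407293614} \approx 0.00025106$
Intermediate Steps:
$d{\left(I \right)} = 35$
$V = 51129$
$Y = \frac{102257}{51129}$ ($Y = 2 - \frac{1}{51129} = \frac{102257}{51129} \approx 2.0$)
$\frac{Y}{d{\left(133 \right)} + 7931} = \frac{102257}{51129 \left(35 + 7931\right)} = \frac{102257}{51129 \cdot 7966} = \frac{102257}{51129} \cdot \frac{1}{7966} = \frac{102257}{407293614}$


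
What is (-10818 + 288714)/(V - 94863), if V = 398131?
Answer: 69474/75817 ≈ 0.91634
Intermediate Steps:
(-10818 + 288714)/(V - 94863) = (-10818 + 288714)/(398131 - 94863) = 277896/303268 = 277896*(1/303268) = 69474/75817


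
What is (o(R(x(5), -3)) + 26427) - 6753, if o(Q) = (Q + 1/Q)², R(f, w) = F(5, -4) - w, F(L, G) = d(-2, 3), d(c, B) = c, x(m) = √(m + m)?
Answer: 19678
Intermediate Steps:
x(m) = √2*√m (x(m) = √(2*m) = √2*√m)
F(L, G) = -2
R(f, w) = -2 - w
(o(R(x(5), -3)) + 26427) - 6753 = ((1 + (-2 - 1*(-3))²)²/(-2 - 1*(-3))² + 26427) - 6753 = ((1 + (-2 + 3)²)²/(-2 + 3)² + 26427) - 6753 = ((1 + 1²)²/1² + 26427) - 6753 = (1*(1 + 1)² + 26427) - 6753 = (1*2² + 26427) - 6753 = (1*4 + 26427) - 6753 = (4 + 26427) - 6753 = 26431 - 6753 = 19678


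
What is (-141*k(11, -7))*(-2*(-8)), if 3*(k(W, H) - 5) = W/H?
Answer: -70688/7 ≈ -10098.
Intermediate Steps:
k(W, H) = 5 + W/(3*H) (k(W, H) = 5 + (W/H)/3 = 5 + W/(3*H))
(-141*k(11, -7))*(-2*(-8)) = (-141*(5 + (⅓)*11/(-7)))*(-2*(-8)) = -141*(5 + (⅓)*11*(-⅐))*16 = -141*(5 - 11/21)*16 = -141*94/21*16 = -4418/7*16 = -70688/7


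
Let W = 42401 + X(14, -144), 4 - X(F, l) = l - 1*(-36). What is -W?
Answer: -42513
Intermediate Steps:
X(F, l) = -32 - l (X(F, l) = 4 - (l - 1*(-36)) = 4 - (l + 36) = 4 - (36 + l) = 4 + (-36 - l) = -32 - l)
W = 42513 (W = 42401 + (-32 - 1*(-144)) = 42401 + (-32 + 144) = 42401 + 112 = 42513)
-W = -1*42513 = -42513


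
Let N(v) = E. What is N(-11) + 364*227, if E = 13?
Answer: 82641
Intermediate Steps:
N(v) = 13
N(-11) + 364*227 = 13 + 364*227 = 13 + 82628 = 82641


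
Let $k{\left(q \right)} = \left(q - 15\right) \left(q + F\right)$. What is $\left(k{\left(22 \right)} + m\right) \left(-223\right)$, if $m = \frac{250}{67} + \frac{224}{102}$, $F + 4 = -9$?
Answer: $- \frac{52522075}{3417} \approx -15371.0$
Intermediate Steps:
$F = -13$ ($F = -4 - 9 = -13$)
$k{\left(q \right)} = \left(-15 + q\right) \left(-13 + q\right)$ ($k{\left(q \right)} = \left(q - 15\right) \left(q - 13\right) = \left(-15 + q\right) \left(-13 + q\right)$)
$m = \frac{20254}{3417}$ ($m = 250 \cdot \frac{1}{67} + 224 \cdot \frac{1}{102} = \frac{250}{67} + \frac{112}{51} = \frac{20254}{3417} \approx 5.9274$)
$\left(k{\left(22 \right)} + m\right) \left(-223\right) = \left(\left(195 + 22^{2} - 616\right) + \frac{20254}{3417}\right) \left(-223\right) = \left(\left(195 + 484 - 616\right) + \frac{20254}{3417}\right) \left(-223\right) = \left(63 + \frac{20254}{3417}\right) \left(-223\right) = \frac{235525}{3417} \left(-223\right) = - \frac{52522075}{3417}$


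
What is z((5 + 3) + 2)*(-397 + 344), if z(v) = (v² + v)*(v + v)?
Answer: -116600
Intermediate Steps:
z(v) = 2*v*(v + v²) (z(v) = (v + v²)*(2*v) = 2*v*(v + v²))
z((5 + 3) + 2)*(-397 + 344) = (2*((5 + 3) + 2)²*(1 + ((5 + 3) + 2)))*(-397 + 344) = (2*(8 + 2)²*(1 + (8 + 2)))*(-53) = (2*10²*(1 + 10))*(-53) = (2*100*11)*(-53) = 2200*(-53) = -116600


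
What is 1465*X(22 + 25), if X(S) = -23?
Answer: -33695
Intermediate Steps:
1465*X(22 + 25) = 1465*(-23) = -33695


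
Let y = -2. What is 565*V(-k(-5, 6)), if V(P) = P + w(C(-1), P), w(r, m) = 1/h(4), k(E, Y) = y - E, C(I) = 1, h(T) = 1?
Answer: -1130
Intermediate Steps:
k(E, Y) = -2 - E
w(r, m) = 1 (w(r, m) = 1/1 = 1)
V(P) = 1 + P (V(P) = P + 1 = 1 + P)
565*V(-k(-5, 6)) = 565*(1 - (-2 - 1*(-5))) = 565*(1 - (-2 + 5)) = 565*(1 - 1*3) = 565*(1 - 3) = 565*(-2) = -1130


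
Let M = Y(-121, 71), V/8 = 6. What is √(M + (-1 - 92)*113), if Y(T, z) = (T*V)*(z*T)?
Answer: 3*√5542891 ≈ 7063.0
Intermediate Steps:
V = 48 (V = 8*6 = 48)
Y(T, z) = 48*z*T² (Y(T, z) = (T*48)*(z*T) = (48*T)*(T*z) = 48*z*T²)
M = 49896528 (M = 48*71*(-121)² = 48*71*14641 = 49896528)
√(M + (-1 - 92)*113) = √(49896528 + (-1 - 92)*113) = √(49896528 - 93*113) = √(49896528 - 10509) = √49886019 = 3*√5542891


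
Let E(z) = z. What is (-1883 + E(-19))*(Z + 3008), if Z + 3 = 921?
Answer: -7467252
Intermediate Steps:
Z = 918 (Z = -3 + 921 = 918)
(-1883 + E(-19))*(Z + 3008) = (-1883 - 19)*(918 + 3008) = -1902*3926 = -7467252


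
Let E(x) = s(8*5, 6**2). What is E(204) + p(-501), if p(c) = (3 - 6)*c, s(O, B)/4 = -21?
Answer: 1419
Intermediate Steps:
s(O, B) = -84 (s(O, B) = 4*(-21) = -84)
p(c) = -3*c
E(x) = -84
E(204) + p(-501) = -84 - 3*(-501) = -84 + 1503 = 1419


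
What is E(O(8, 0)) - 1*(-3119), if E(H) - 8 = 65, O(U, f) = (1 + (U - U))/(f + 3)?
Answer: 3192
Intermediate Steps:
O(U, f) = 1/(3 + f) (O(U, f) = (1 + 0)/(3 + f) = 1/(3 + f))
E(H) = 73 (E(H) = 8 + 65 = 73)
E(O(8, 0)) - 1*(-3119) = 73 - 1*(-3119) = 73 + 3119 = 3192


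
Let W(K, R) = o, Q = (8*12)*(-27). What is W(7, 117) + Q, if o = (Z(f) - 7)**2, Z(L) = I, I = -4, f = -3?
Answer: -2471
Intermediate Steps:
Q = -2592 (Q = 96*(-27) = -2592)
Z(L) = -4
o = 121 (o = (-4 - 7)**2 = (-11)**2 = 121)
W(K, R) = 121
W(7, 117) + Q = 121 - 2592 = -2471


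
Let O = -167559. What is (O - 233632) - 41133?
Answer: -442324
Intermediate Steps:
(O - 233632) - 41133 = (-167559 - 233632) - 41133 = -401191 - 41133 = -442324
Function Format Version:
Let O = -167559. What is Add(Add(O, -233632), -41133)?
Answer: -442324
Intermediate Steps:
Add(Add(O, -233632), -41133) = Add(Add(-167559, -233632), -41133) = Add(-401191, -41133) = -442324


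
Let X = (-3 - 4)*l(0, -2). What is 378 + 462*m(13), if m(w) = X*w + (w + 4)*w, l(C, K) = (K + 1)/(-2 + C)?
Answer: 81459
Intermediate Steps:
l(C, K) = (1 + K)/(-2 + C)
X = -7/2 (X = (-3 - 4)*((1 - 2)/(-2 + 0)) = -7*(-1)/(-2) = -(-7)*(-1)/2 = -7*1/2 = -7/2 ≈ -3.5000)
m(w) = -7*w/2 + w*(4 + w) (m(w) = -7*w/2 + (w + 4)*w = -7*w/2 + (4 + w)*w = -7*w/2 + w*(4 + w))
378 + 462*m(13) = 378 + 462*(13*(1/2 + 13)) = 378 + 462*(13*(27/2)) = 378 + 462*(351/2) = 378 + 81081 = 81459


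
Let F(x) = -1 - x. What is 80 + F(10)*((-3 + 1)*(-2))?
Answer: 36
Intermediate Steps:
80 + F(10)*((-3 + 1)*(-2)) = 80 + (-1 - 1*10)*((-3 + 1)*(-2)) = 80 + (-1 - 10)*(-2*(-2)) = 80 - 11*4 = 80 - 44 = 36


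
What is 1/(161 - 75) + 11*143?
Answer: 135279/86 ≈ 1573.0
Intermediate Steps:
1/(161 - 75) + 11*143 = 1/86 + 1573 = 135279/86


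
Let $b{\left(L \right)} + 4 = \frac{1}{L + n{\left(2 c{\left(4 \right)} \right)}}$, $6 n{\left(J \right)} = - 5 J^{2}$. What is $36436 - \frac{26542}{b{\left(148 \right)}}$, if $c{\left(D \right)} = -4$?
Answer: $\frac{48819916}{1133} \approx 43089.0$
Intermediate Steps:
$n{\left(J \right)} = - \frac{5 J^{2}}{6}$ ($n{\left(J \right)} = \frac{\left(-5\right) J^{2}}{6} = - \frac{5 J^{2}}{6}$)
$b{\left(L \right)} = -4 + \frac{1}{- \frac{160}{3} + L}$ ($b{\left(L \right)} = -4 + \frac{1}{L - \frac{5 \left(2 \left(-4\right)\right)^{2}}{6}} = -4 + \frac{1}{L - \frac{5 \left(-8\right)^{2}}{6}} = -4 + \frac{1}{L - \frac{160}{3}} = -4 + \frac{1}{- \frac{160}{3} + L}$)
$36436 - \frac{26542}{b{\left(148 \right)}} = 36436 - \frac{26542}{\frac{1}{-160 + 3 \cdot 148} \left(643 - 1776\right)} = 36436 - \frac{26542}{\frac{1}{-160 + 444} \left(643 - 1776\right)} = 36436 - \frac{26542}{\frac{1}{284} \left(-1133\right)} = 36436 - \frac{26542}{- \frac{1133}{284}} = 36436 - - \frac{7537928}{1133} = 36436 + \frac{7537928}{1133} = \frac{48819916}{1133}$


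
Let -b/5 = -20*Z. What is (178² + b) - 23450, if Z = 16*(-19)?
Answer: -22166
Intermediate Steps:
Z = -304
b = -30400 (b = -(-100)*(-304) = -5*6080 = -30400)
(178² + b) - 23450 = (178² - 30400) - 23450 = (31684 - 30400) - 23450 = 1284 - 23450 = -22166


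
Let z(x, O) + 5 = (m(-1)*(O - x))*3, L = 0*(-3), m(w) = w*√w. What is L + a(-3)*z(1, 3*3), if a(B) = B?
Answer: 15 + 72*I ≈ 15.0 + 72.0*I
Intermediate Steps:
m(w) = w^(3/2)
L = 0
z(x, O) = -5 - 3*I*(O - x) (z(x, O) = -5 + ((-1)^(3/2)*(O - x))*3 = -5 + ((-I)*(O - x))*3 = -5 - I*(O - x)*3 = -5 - 3*I*(O - x))
L + a(-3)*z(1, 3*3) = 0 - 3*(-5 - 3*I*3*3 + 3*I*1) = 0 - 3*(-5 - 3*I*9 + 3*I) = 0 - 3*(-5 - 27*I + 3*I) = 0 - 3*(-5 - 24*I) = 0 + (15 + 72*I) = 15 + 72*I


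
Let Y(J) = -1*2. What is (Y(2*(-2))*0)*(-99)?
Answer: 0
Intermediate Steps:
Y(J) = -2
(Y(2*(-2))*0)*(-99) = -2*0*(-99) = 0*(-99) = 0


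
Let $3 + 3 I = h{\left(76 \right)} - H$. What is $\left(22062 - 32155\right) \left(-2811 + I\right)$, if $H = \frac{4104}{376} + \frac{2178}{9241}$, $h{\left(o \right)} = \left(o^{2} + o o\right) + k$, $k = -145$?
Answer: $- \frac{12974980634174}{1302981} \approx -9.9579 \cdot 10^{6}$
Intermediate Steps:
$h{\left(o \right)} = -145 + 2 o^{2}$ ($h{\left(o \right)} = \left(o^{2} + o o\right) - 145 = \left(o^{2} + o^{2}\right) - 145 = 2 o^{2} - 145 = -145 + 2 o^{2}$)
$H = \frac{4842999}{434327}$ ($H = 4104 \cdot \frac{1}{376} + 2178 \cdot \frac{1}{9241} = \frac{513}{47} + \frac{2178}{9241} = \frac{4842999}{434327} \approx 11.151$)
$I = \frac{4948222109}{1302981}$ ($I = -1 + \frac{\left(-145 + 2 \cdot 76^{2}\right) - \frac{4842999}{434327}}{3} = -1 + \frac{\left(-145 + 2 \cdot 5776\right) - \frac{4842999}{434327}}{3} = -1 + \frac{\left(-145 + 11552\right) - \frac{4842999}{434327}}{3} = -1 + \frac{11407 - \frac{4842999}{434327}}{3} = -1 + \frac{1}{3} \cdot \frac{4949525090}{434327} = -1 + \frac{4949525090}{1302981} = \frac{4948222109}{1302981} \approx 3797.6$)
$\left(22062 - 32155\right) \left(-2811 + I\right) = \left(22062 - 32155\right) \left(-2811 + \frac{4948222109}{1302981}\right) = \left(-10093\right) \frac{1285542518}{1302981} = - \frac{12974980634174}{1302981}$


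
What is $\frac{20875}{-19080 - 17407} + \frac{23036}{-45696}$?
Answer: $- \frac{448604633}{416827488} \approx -1.0762$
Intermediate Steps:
$\frac{20875}{-19080 - 17407} + \frac{23036}{-45696} = \frac{20875}{-36487} + 23036 \left(- \frac{1}{45696}\right) = 20875 \left(- \frac{1}{36487}\right) - \frac{5759}{11424} = - \frac{20875}{36487} - \frac{5759}{11424} = - \frac{448604633}{416827488}$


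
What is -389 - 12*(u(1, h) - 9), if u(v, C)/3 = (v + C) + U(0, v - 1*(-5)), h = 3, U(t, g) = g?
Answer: -641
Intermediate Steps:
u(v, C) = 15 + 3*C + 6*v (u(v, C) = 3*((v + C) + (v - 1*(-5))) = 3*((C + v) + (v + 5)) = 3*((C + v) + (5 + v)) = 3*(5 + C + 2*v) = 15 + 3*C + 6*v)
-389 - 12*(u(1, h) - 9) = -389 - 12*((15 + 3*3 + 6*1) - 9) = -389 - 12*((15 + 9 + 6) - 9) = -389 - 12*(30 - 9) = -389 - 12*21 = -389 - 1*252 = -389 - 252 = -641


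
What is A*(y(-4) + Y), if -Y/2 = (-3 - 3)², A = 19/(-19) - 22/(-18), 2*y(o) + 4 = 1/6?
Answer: -887/54 ≈ -16.426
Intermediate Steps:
y(o) = -23/12 (y(o) = -2 + (½)/6 = -2 + (½)*(⅙) = -2 + 1/12 = -23/12)
A = 2/9 (A = 19*(-1/19) - 22*(-1/18) = -1 + 11/9 = 2/9 ≈ 0.22222)
Y = -72 (Y = -2*(-3 - 3)² = -2*(-6)² = -2*36 = -72)
A*(y(-4) + Y) = 2*(-23/12 - 72)/9 = (2/9)*(-887/12) = -887/54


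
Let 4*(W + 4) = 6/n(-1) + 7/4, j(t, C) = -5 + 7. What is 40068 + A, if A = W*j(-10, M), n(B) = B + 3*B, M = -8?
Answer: 320481/8 ≈ 40060.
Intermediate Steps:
j(t, C) = 2
n(B) = 4*B
W = -63/16 (W = -4 + (6/((4*(-1))) + 7/4)/4 = -4 + (6/(-4) + 7*(¼))/4 = -4 + (6*(-¼) + 7/4)/4 = -4 + (-3/2 + 7/4)/4 = -4 + (¼)*(¼) = -4 + 1/16 = -63/16 ≈ -3.9375)
A = -63/8 (A = -63/16*2 = -63/8 ≈ -7.8750)
40068 + A = 40068 - 63/8 = 320481/8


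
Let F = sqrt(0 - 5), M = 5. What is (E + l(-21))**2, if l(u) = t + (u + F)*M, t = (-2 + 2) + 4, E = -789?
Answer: 791975 - 8900*I*sqrt(5) ≈ 7.9198e+5 - 19901.0*I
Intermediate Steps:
F = I*sqrt(5) (F = sqrt(-5) = I*sqrt(5) ≈ 2.2361*I)
t = 4 (t = 0 + 4 = 4)
l(u) = 4 + 5*u + 5*I*sqrt(5) (l(u) = 4 + (u + I*sqrt(5))*5 = 4 + (5*u + 5*I*sqrt(5)) = 4 + 5*u + 5*I*sqrt(5))
(E + l(-21))**2 = (-789 + (4 + 5*(-21) + 5*I*sqrt(5)))**2 = (-789 + (4 - 105 + 5*I*sqrt(5)))**2 = (-789 + (-101 + 5*I*sqrt(5)))**2 = (-890 + 5*I*sqrt(5))**2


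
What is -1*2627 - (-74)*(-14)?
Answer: -3663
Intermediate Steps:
-1*2627 - (-74)*(-14) = -2627 - 1*1036 = -2627 - 1036 = -3663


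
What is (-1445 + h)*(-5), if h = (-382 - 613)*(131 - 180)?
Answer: -236550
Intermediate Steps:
h = 48755 (h = -995*(-49) = 48755)
(-1445 + h)*(-5) = (-1445 + 48755)*(-5) = 47310*(-5) = -236550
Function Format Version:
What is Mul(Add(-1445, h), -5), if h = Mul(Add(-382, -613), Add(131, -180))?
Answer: -236550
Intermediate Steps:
h = 48755 (h = Mul(-995, -49) = 48755)
Mul(Add(-1445, h), -5) = Mul(Add(-1445, 48755), -5) = Mul(47310, -5) = -236550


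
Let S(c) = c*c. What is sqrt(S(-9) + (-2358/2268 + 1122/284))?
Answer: sqrt(186540998)/1491 ≈ 9.1603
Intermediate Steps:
S(c) = c**2
sqrt(S(-9) + (-2358/2268 + 1122/284)) = sqrt((-9)**2 + (-2358/2268 + 1122/284)) = sqrt(81 + (-2358*1/2268 + 1122*(1/284))) = sqrt(81 + (-131/126 + 561/142)) = sqrt(81 + 13021/4473) = sqrt(375334/4473) = sqrt(186540998)/1491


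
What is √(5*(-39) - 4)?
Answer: I*√199 ≈ 14.107*I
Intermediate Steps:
√(5*(-39) - 4) = √(-195 - 4) = √(-199) = I*√199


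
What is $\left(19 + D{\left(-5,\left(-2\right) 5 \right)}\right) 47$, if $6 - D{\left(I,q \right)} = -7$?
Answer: $1504$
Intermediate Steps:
$D{\left(I,q \right)} = 13$ ($D{\left(I,q \right)} = 6 - -7 = 6 + 7 = 13$)
$\left(19 + D{\left(-5,\left(-2\right) 5 \right)}\right) 47 = \left(19 + 13\right) 47 = 32 \cdot 47 = 1504$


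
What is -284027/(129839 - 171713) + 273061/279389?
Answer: 90788175817/11699134986 ≈ 7.7602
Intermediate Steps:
-284027/(129839 - 171713) + 273061/279389 = -284027/(-41874) + 273061*(1/279389) = -284027*(-1/41874) + 273061/279389 = 284027/41874 + 273061/279389 = 90788175817/11699134986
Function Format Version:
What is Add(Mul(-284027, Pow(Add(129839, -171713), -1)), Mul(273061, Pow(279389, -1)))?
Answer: Rational(90788175817, 11699134986) ≈ 7.7602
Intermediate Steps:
Add(Mul(-284027, Pow(Add(129839, -171713), -1)), Mul(273061, Pow(279389, -1))) = Add(Mul(-284027, Pow(-41874, -1)), Mul(273061, Rational(1, 279389))) = Add(Mul(-284027, Rational(-1, 41874)), Rational(273061, 279389)) = Add(Rational(284027, 41874), Rational(273061, 279389)) = Rational(90788175817, 11699134986)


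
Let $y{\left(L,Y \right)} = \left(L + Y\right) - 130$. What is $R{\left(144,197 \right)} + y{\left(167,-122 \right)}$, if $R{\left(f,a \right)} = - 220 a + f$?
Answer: $-43281$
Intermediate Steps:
$y{\left(L,Y \right)} = -130 + L + Y$
$R{\left(f,a \right)} = f - 220 a$
$R{\left(144,197 \right)} + y{\left(167,-122 \right)} = \left(144 - 43340\right) - 85 = -43196 - 85 = -43281$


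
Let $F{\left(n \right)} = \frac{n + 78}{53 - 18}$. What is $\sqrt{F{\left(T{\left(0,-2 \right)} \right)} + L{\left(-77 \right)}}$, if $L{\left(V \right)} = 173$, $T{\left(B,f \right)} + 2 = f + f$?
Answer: $\frac{\sqrt{214445}}{35} \approx 13.231$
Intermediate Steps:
$T{\left(B,f \right)} = -2 + 2 f$ ($T{\left(B,f \right)} = -2 + \left(f + f\right) = -2 + 2 f$)
$F{\left(n \right)} = \frac{78}{35} + \frac{n}{35}$ ($F{\left(n \right)} = \frac{78 + n}{35} = \left(78 + n\right) \frac{1}{35} = \frac{78}{35} + \frac{n}{35}$)
$\sqrt{F{\left(T{\left(0,-2 \right)} \right)} + L{\left(-77 \right)}} = \sqrt{\left(\frac{78}{35} + \frac{-2 + 2 \left(-2\right)}{35}\right) + 173} = \sqrt{\left(\frac{78}{35} + \frac{-2 - 4}{35}\right) + 173} = \sqrt{\left(\frac{78}{35} + \frac{1}{35} \left(-6\right)\right) + 173} = \sqrt{\left(\frac{78}{35} - \frac{6}{35}\right) + 173} = \sqrt{\frac{72}{35} + 173} = \sqrt{\frac{6127}{35}} = \frac{\sqrt{214445}}{35}$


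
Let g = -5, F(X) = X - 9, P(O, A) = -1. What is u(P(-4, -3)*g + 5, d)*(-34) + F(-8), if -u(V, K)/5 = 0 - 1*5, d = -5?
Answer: -867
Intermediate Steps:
F(X) = -9 + X
u(V, K) = 25 (u(V, K) = -5*(0 - 1*5) = -5*(0 - 5) = -5*(-5) = 25)
u(P(-4, -3)*g + 5, d)*(-34) + F(-8) = 25*(-34) + (-9 - 8) = -850 - 17 = -867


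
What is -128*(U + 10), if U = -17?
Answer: 896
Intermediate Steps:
-128*(U + 10) = -128*(-17 + 10) = -128*(-7) = 896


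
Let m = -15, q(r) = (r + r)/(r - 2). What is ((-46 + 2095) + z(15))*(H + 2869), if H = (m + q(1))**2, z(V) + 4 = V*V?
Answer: 7168660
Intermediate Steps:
z(V) = -4 + V**2 (z(V) = -4 + V*V = -4 + V**2)
q(r) = 2*r/(-2 + r) (q(r) = (2*r)/(-2 + r) = 2*r/(-2 + r))
H = 289 (H = (-15 + 2*1/(-2 + 1))**2 = (-15 + 2*1/(-1))**2 = (-15 + 2*1*(-1))**2 = (-15 - 2)**2 = (-17)**2 = 289)
((-46 + 2095) + z(15))*(H + 2869) = ((-46 + 2095) + (-4 + 15**2))*(289 + 2869) = (2049 + (-4 + 225))*3158 = (2049 + 221)*3158 = 2270*3158 = 7168660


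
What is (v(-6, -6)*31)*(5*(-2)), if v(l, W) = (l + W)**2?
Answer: -44640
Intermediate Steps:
v(l, W) = (W + l)**2
(v(-6, -6)*31)*(5*(-2)) = ((-6 - 6)**2*31)*(5*(-2)) = ((-12)**2*31)*(-10) = (144*31)*(-10) = 4464*(-10) = -44640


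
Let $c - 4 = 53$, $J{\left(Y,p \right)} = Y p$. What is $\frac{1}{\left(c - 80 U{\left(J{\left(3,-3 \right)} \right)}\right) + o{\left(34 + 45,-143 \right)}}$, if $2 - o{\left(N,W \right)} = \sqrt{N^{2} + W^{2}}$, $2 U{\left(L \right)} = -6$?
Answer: $\frac{299}{62711} + \frac{\sqrt{26690}}{62711} \approx 0.007373$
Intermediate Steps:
$c = 57$ ($c = 4 + 53 = 57$)
$U{\left(L \right)} = -3$ ($U{\left(L \right)} = \frac{1}{2} \left(-6\right) = -3$)
$o{\left(N,W \right)} = 2 - \sqrt{N^{2} + W^{2}}$
$\frac{1}{\left(c - 80 U{\left(J{\left(3,-3 \right)} \right)}\right) + o{\left(34 + 45,-143 \right)}} = \frac{1}{\left(57 - -240\right) + \left(2 - \sqrt{\left(34 + 45\right)^{2} + \left(-143\right)^{2}}\right)} = \frac{1}{\left(57 + 240\right) + \left(2 - \sqrt{79^{2} + 20449}\right)} = \frac{1}{297 + \left(2 - \sqrt{6241 + 20449}\right)} = \frac{1}{297 + \left(2 - \sqrt{26690}\right)} = \frac{1}{299 - \sqrt{26690}}$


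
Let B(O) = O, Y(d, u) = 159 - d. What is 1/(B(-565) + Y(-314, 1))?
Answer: -1/92 ≈ -0.010870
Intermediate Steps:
1/(B(-565) + Y(-314, 1)) = 1/(-565 + (159 - 1*(-314))) = 1/(-565 + (159 + 314)) = 1/(-565 + 473) = 1/(-92) = -1/92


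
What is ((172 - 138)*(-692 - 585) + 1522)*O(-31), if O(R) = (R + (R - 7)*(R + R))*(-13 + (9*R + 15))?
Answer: 26982071400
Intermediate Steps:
O(R) = (2 + 9*R)*(R + 2*R*(-7 + R)) (O(R) = (R + (-7 + R)*(2*R))*(-13 + (15 + 9*R)) = (R + 2*R*(-7 + R))*(2 + 9*R) = (2 + 9*R)*(R + 2*R*(-7 + R)))
((172 - 138)*(-692 - 585) + 1522)*O(-31) = ((172 - 138)*(-692 - 585) + 1522)*(-31*(-26 - 113*(-31) + 18*(-31)²)) = (34*(-1277) + 1522)*(-31*(-26 + 3503 + 18*961)) = (-43418 + 1522)*(-31*(-26 + 3503 + 17298)) = -(-1298776)*20775 = -41896*(-644025) = 26982071400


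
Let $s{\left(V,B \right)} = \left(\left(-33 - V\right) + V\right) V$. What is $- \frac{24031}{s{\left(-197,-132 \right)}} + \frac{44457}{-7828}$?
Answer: $- \frac{477129625}{50889828} \approx -9.3757$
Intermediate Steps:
$s{\left(V,B \right)} = - 33 V$
$- \frac{24031}{s{\left(-197,-132 \right)}} + \frac{44457}{-7828} = - \frac{24031}{\left(-33\right) \left(-197\right)} + \frac{44457}{-7828} = - \frac{24031}{6501} + 44457 \left(- \frac{1}{7828}\right) = \left(-24031\right) \frac{1}{6501} - \frac{44457}{7828} = - \frac{24031}{6501} - \frac{44457}{7828} = - \frac{477129625}{50889828}$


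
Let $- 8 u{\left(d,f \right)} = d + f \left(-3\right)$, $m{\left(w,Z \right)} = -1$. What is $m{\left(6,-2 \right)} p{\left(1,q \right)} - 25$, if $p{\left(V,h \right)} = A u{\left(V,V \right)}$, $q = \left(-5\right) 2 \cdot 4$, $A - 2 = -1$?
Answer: $- \frac{101}{4} \approx -25.25$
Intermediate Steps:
$A = 1$ ($A = 2 - 1 = 1$)
$u{\left(d,f \right)} = - \frac{d}{8} + \frac{3 f}{8}$ ($u{\left(d,f \right)} = - \frac{d + f \left(-3\right)}{8} = - \frac{d - 3 f}{8} = - \frac{d}{8} + \frac{3 f}{8}$)
$q = -40$ ($q = \left(-10\right) 4 = -40$)
$p{\left(V,h \right)} = \frac{V}{4}$ ($p{\left(V,h \right)} = 1 \left(- \frac{V}{8} + \frac{3 V}{8}\right) = 1 \frac{V}{4} = \frac{V}{4}$)
$m{\left(6,-2 \right)} p{\left(1,q \right)} - 25 = - \frac{1}{4} - 25 = - \frac{101}{4}$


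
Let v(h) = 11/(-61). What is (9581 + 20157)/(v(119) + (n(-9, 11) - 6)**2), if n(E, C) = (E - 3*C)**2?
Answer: 1814018/188524393 ≈ 0.0096222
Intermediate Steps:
v(h) = -11/61 (v(h) = 11*(-1/61) = -11/61)
(9581 + 20157)/(v(119) + (n(-9, 11) - 6)**2) = (9581 + 20157)/(-11/61 + ((-1*(-9) + 3*11)**2 - 6)**2) = 29738/(-11/61 + ((9 + 33)**2 - 6)**2) = 29738/(-11/61 + (42**2 - 6)**2) = 29738/(-11/61 + (1764 - 6)**2) = 29738/(-11/61 + 1758**2) = 29738/(-11/61 + 3090564) = 29738/(188524393/61) = 29738*(61/188524393) = 1814018/188524393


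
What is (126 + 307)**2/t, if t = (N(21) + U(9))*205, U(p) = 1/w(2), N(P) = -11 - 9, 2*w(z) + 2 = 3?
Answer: -187489/3690 ≈ -50.810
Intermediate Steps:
w(z) = 1/2 (w(z) = -1 + (1/2)*3 = -1 + 3/2 = 1/2)
N(P) = -20
U(p) = 2 (U(p) = 1/(1/2) = 2)
t = -3690 (t = (-20 + 2)*205 = -18*205 = -3690)
(126 + 307)**2/t = (126 + 307)**2/(-3690) = 433**2*(-1/3690) = 187489*(-1/3690) = -187489/3690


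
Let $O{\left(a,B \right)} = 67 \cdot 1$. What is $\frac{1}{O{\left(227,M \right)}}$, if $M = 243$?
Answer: $\frac{1}{67} \approx 0.014925$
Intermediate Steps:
$O{\left(a,B \right)} = 67$
$\frac{1}{O{\left(227,M \right)}} = \frac{1}{67}$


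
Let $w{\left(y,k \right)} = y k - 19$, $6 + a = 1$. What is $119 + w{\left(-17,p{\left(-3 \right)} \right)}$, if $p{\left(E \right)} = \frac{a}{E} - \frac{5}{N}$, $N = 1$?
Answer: $\frac{470}{3} \approx 156.67$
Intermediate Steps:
$a = -5$ ($a = -6 + 1 = -5$)
$p{\left(E \right)} = -5 - \frac{5}{E}$ ($p{\left(E \right)} = - \frac{5}{E} - \frac{5}{1} = - \frac{5}{E} - 5 = -5 - \frac{5}{E}$)
$w{\left(y,k \right)} = -19 + k y$ ($w{\left(y,k \right)} = k y - 19 = -19 + k y$)
$119 + w{\left(-17,p{\left(-3 \right)} \right)} = 119 - \left(19 - \left(-5 - \frac{5}{-3}\right) \left(-17\right)\right) = 119 - \left(19 - \left(-5 - - \frac{5}{3}\right) \left(-17\right)\right) = 119 - \left(19 - \left(-5 + \frac{5}{3}\right) \left(-17\right)\right) = 119 - - \frac{113}{3} = 119 + \left(-19 + \frac{170}{3}\right) = 119 + \frac{113}{3} = \frac{470}{3}$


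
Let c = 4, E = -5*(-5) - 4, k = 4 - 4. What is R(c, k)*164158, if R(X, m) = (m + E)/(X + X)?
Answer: 1723659/4 ≈ 4.3092e+5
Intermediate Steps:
k = 0
E = 21 (E = 25 - 4 = 21)
R(X, m) = (21 + m)/(2*X) (R(X, m) = (m + 21)/(X + X) = (21 + m)/((2*X)) = (21 + m)*(1/(2*X)) = (21 + m)/(2*X))
R(c, k)*164158 = ((½)*(21 + 0)/4)*164158 = ((½)*(¼)*21)*164158 = (21/8)*164158 = 1723659/4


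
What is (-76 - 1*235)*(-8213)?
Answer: 2554243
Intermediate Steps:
(-76 - 1*235)*(-8213) = (-76 - 235)*(-8213) = -311*(-8213) = 2554243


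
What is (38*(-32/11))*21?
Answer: -25536/11 ≈ -2321.5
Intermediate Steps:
(38*(-32/11))*21 = -1216/11*21 = -25536/11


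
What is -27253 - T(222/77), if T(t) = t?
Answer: -2098703/77 ≈ -27256.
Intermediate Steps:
-27253 - T(222/77) = -27253 - 222/77 = -2098703/77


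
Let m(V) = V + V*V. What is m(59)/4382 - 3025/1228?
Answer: -4454215/2690548 ≈ -1.6555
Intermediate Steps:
m(V) = V + V²
m(59)/4382 - 3025/1228 = (59*(1 + 59))/4382 - 3025/1228 = (59*60)*(1/4382) - 3025*1/1228 = 3540*(1/4382) - 3025/1228 = 1770/2191 - 3025/1228 = -4454215/2690548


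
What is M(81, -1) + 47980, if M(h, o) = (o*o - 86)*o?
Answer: 48065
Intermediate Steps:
M(h, o) = o*(-86 + o²) (M(h, o) = (o² - 86)*o = (-86 + o²)*o = o*(-86 + o²))
M(81, -1) + 47980 = -(-86 + (-1)²) + 47980 = -(-86 + 1) + 47980 = -1*(-85) + 47980 = 85 + 47980 = 48065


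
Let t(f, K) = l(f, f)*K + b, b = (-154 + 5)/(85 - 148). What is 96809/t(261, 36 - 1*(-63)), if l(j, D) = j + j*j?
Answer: 6098967/426498683 ≈ 0.014300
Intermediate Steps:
l(j, D) = j + j²
b = 149/63 (b = -149/(-63) = -149*(-1/63) = 149/63 ≈ 2.3651)
t(f, K) = 149/63 + K*f*(1 + f) (t(f, K) = (f*(1 + f))*K + 149/63 = K*f*(1 + f) + 149/63 = 149/63 + K*f*(1 + f))
96809/t(261, 36 - 1*(-63)) = 96809/(149/63 + (36 - 1*(-63))*261*(1 + 261)) = 96809/(149/63 + (36 + 63)*261*262) = 96809/(149/63 + 99*261*262) = 96809/(149/63 + 6769818) = 96809/(426498683/63) = 96809*(63/426498683) = 6098967/426498683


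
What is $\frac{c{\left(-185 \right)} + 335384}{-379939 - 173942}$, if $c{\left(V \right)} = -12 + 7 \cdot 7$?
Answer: $- \frac{111807}{184627} \approx -0.60558$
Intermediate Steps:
$c{\left(V \right)} = 37$ ($c{\left(V \right)} = -12 + 49 = 37$)
$\frac{c{\left(-185 \right)} + 335384}{-379939 - 173942} = \frac{37 + 335384}{-379939 - 173942} = \frac{335421}{-553881} = 335421 \left(- \frac{1}{553881}\right) = - \frac{111807}{184627}$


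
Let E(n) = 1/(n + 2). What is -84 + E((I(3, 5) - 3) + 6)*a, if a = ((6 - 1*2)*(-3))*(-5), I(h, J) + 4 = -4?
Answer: -104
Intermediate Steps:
I(h, J) = -8 (I(h, J) = -4 - 4 = -8)
E(n) = 1/(2 + n)
a = 60 (a = ((6 - 2)*(-3))*(-5) = (4*(-3))*(-5) = -12*(-5) = 60)
-84 + E((I(3, 5) - 3) + 6)*a = -84 + 60/(2 + ((-8 - 3) + 6)) = -84 + 60/(2 + (-11 + 6)) = -84 + 60/(2 - 5) = -84 + 60/(-3) = -84 - ⅓*60 = -84 - 20 = -104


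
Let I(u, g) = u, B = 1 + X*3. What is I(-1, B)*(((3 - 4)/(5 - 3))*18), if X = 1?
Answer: 9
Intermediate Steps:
B = 4 (B = 1 + 1*3 = 1 + 3 = 4)
I(-1, B)*(((3 - 4)/(5 - 3))*18) = -(3 - 4)/(5 - 3)*18 = -(-1/2)*18 = -(-1*1/2)*18 = -(-1)*18/2 = -1*(-9) = 9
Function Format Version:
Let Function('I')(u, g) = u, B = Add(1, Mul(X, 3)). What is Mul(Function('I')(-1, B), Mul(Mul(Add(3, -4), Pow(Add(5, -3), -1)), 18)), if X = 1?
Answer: 9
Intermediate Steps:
B = 4 (B = Add(1, Mul(1, 3)) = Add(1, 3) = 4)
Mul(Function('I')(-1, B), Mul(Mul(Add(3, -4), Pow(Add(5, -3), -1)), 18)) = Mul(-1, Mul(Mul(Add(3, -4), Pow(Add(5, -3), -1)), 18)) = Mul(-1, Mul(Mul(-1, Pow(2, -1)), 18)) = Mul(-1, Mul(Mul(-1, Rational(1, 2)), 18)) = Mul(-1, Mul(Rational(-1, 2), 18)) = Mul(-1, -9) = 9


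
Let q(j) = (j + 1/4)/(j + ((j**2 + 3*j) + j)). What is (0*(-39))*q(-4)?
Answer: 0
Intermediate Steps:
q(j) = (1/4 + j)/(j**2 + 5*j) (q(j) = (j + 1/4)/(j + (j**2 + 4*j)) = (1/4 + j)/(j**2 + 5*j))
(0*(-39))*q(-4) = (0*(-39))*((1/4 - 4)/((-4)*(5 - 4))) = 0*(-1/4*(-15/4)/1) = 0*(-1/4*1*(-15/4)) = 0*(15/16) = 0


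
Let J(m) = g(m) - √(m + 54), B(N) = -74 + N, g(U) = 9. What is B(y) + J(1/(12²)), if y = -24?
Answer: -89 - √7777/12 ≈ -96.349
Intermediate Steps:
J(m) = 9 - √(54 + m) (J(m) = 9 - √(m + 54) = 9 - √(54 + m))
B(y) + J(1/(12²)) = (-74 - 24) + (9 - √(54 + 1/(12²))) = -98 + (9 - √(54 + 1/144)) = -98 + (9 - √(7777/144)) = -98 + (9 - √7777/12) = -89 - √7777/12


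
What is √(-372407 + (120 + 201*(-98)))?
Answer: I*√391985 ≈ 626.09*I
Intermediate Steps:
√(-372407 + (120 + 201*(-98))) = √(-372407 + (120 - 19698)) = √(-372407 - 19578) = √(-391985) = I*√391985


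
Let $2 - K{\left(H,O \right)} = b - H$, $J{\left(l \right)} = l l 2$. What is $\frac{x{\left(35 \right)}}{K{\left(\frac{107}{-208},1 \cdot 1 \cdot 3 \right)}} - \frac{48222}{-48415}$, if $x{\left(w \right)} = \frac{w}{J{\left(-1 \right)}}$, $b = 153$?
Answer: $\frac{268697146}{305159745} \approx 0.88051$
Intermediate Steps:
$J{\left(l \right)} = 2 l^{2}$ ($J{\left(l \right)} = l^{2} \cdot 2 = 2 l^{2}$)
$x{\left(w \right)} = \frac{w}{2}$ ($x{\left(w \right)} = \frac{w}{2 \left(-1\right)^{2}} = \frac{w}{2 \cdot 1} = \frac{w}{2}$)
$K{\left(H,O \right)} = -151 + H$ ($K{\left(H,O \right)} = 2 - \left(153 - H\right) = 2 + \left(-153 + H\right) = -151 + H$)
$\frac{x{\left(35 \right)}}{K{\left(\frac{107}{-208},1 \cdot 1 \cdot 3 \right)}} - \frac{48222}{-48415} = \frac{\frac{1}{2} \cdot 35}{-151 + \frac{107}{-208}} - \frac{48222}{-48415} = \frac{35}{2 \left(-151 + 107 \left(- \frac{1}{208}\right)\right)} - - \frac{48222}{48415} = \frac{35}{2 \left(-151 - \frac{107}{208}\right)} + \frac{48222}{48415} = \frac{35}{2 \left(- \frac{31515}{208}\right)} + \frac{48222}{48415} = \frac{35}{2} \left(- \frac{208}{31515}\right) + \frac{48222}{48415} = - \frac{728}{6303} + \frac{48222}{48415} = \frac{268697146}{305159745}$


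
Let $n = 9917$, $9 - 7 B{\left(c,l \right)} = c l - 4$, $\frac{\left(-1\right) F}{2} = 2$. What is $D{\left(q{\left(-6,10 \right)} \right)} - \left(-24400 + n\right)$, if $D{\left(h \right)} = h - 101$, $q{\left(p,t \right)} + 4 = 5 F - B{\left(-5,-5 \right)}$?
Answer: $\frac{100518}{7} \approx 14360.0$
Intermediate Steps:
$F = -4$ ($F = \left(-2\right) 2 = -4$)
$B{\left(c,l \right)} = \frac{13}{7} - \frac{c l}{7}$ ($B{\left(c,l \right)} = \frac{9}{7} - \frac{c l - 4}{7} = \frac{9}{7} - \frac{-4 + c l}{7} = \frac{9}{7} - \left(- \frac{4}{7} + \frac{c l}{7}\right) = \frac{13}{7} - \frac{c l}{7}$)
$q{\left(p,t \right)} = - \frac{156}{7}$ ($q{\left(p,t \right)} = -4 - \left(\frac{153}{7} - \left(- \frac{5}{7}\right) \left(-5\right)\right) = -4 - \frac{128}{7} = - \frac{156}{7}$)
$D{\left(h \right)} = -101 + h$ ($D{\left(h \right)} = h - 101 = -101 + h$)
$D{\left(q{\left(-6,10 \right)} \right)} - \left(-24400 + n\right) = \left(-101 - \frac{156}{7}\right) + \left(24400 - 9917\right) = - \frac{863}{7} + \left(24400 - 9917\right) = - \frac{863}{7} + 14483 = \frac{100518}{7}$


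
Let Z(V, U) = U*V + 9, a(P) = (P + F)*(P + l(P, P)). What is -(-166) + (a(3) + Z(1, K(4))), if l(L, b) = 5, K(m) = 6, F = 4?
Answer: 237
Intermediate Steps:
a(P) = (4 + P)*(5 + P) (a(P) = (P + 4)*(P + 5) = (4 + P)*(5 + P))
Z(V, U) = 9 + U*V
-(-166) + (a(3) + Z(1, K(4))) = -(-166) + ((20 + 3² + 9*3) + (9 + 6*1)) = -83*(-2) + ((20 + 9 + 27) + (9 + 6)) = 166 + (56 + 15) = 166 + 71 = 237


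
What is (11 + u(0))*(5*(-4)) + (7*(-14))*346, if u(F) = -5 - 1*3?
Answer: -33968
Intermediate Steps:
u(F) = -8 (u(F) = -5 - 3 = -8)
(11 + u(0))*(5*(-4)) + (7*(-14))*346 = (11 - 8)*(5*(-4)) + (7*(-14))*346 = 3*(-20) - 98*346 = -60 - 33908 = -33968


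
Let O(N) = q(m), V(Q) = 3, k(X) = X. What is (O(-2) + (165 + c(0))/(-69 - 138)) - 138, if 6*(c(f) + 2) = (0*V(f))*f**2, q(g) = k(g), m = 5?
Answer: -27694/207 ≈ -133.79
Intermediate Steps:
q(g) = g
c(f) = -2 (c(f) = -2 + ((0*3)*f**2)/6 = -2 + (0*f**2)/6 = -2 + (1/6)*0 = -2 + 0 = -2)
O(N) = 5
(O(-2) + (165 + c(0))/(-69 - 138)) - 138 = (5 + (165 - 2)/(-69 - 138)) - 138 = (5 + 163/(-207)) - 138 = (5 + 163*(-1/207)) - 138 = (5 - 163/207) - 138 = 872/207 - 138 = -27694/207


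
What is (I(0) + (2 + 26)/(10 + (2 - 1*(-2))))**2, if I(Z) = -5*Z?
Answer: 4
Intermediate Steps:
(I(0) + (2 + 26)/(10 + (2 - 1*(-2))))**2 = (-5*0 + (2 + 26)/(10 + (2 - 1*(-2))))**2 = (0 + 28/(10 + (2 + 2)))**2 = (0 + 28/(10 + 4))**2 = (0 + 28/14)**2 = (0 + 28*(1/14))**2 = (0 + 2)**2 = 2**2 = 4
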